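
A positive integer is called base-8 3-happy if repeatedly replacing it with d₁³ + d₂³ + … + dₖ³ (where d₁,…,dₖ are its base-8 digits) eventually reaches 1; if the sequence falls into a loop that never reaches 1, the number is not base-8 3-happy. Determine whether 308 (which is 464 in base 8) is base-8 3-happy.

not base-8 3-happy

308 = (4,6,4)_8 → 4³ + 6³ + 4³ = 64 + 216 + 64 = 344
344 = (5,3,0)_8 → 5³ + 3³ + 0³ = 125 + 27 + 0 = 152
152 = (2,3,0)_8 → 2³ + 3³ + 0³ = 8 + 27 + 0 = 35
35 = (4,3)_8 → 4³ + 3³ = 64 + 27 = 91
91 = (1,3,3)_8 → 1³ + 3³ + 3³ = 1 + 27 + 27 = 55
55 = (6,7)_8 → 6³ + 7³ = 216 + 343 = 559
559 = (1,0,5,7)_8 → 1³ + 0³ + 5³ + 7³ = 1 + 0 + 125 + 343 = 469
469 = (7,2,5)_8 → 7³ + 2³ + 5³ = 343 + 8 + 125 = 476
476 = (7,3,4)_8 → 7³ + 3³ + 4³ = 343 + 27 + 64 = 434
434 = (6,6,2)_8 → 6³ + 6³ + 2³ = 216 + 216 + 8 = 440
440 = (6,7,0)_8 → 6³ + 7³ + 0³ = 216 + 343 + 0 = 559  — 559 already seen; the sequence cycles without reaching 1.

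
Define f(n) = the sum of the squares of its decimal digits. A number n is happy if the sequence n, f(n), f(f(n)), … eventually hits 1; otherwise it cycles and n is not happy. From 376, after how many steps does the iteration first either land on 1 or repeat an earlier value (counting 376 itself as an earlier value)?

376 → 3² + 7² + 6² = 9 + 49 + 36 = 94
94 → 9² + 4² = 81 + 16 = 97
97 → 9² + 7² = 81 + 49 = 130
130 → 1² + 3² + 0² = 1 + 9 + 0 = 10
10 → 1² + 0² = 1 + 0 = 1  — reached 1.
That took 5 steps.

5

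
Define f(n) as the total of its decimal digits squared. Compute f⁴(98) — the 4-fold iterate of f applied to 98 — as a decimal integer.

4

98 → 9² + 8² = 81 + 64 = 145
145 → 1² + 4² + 5² = 1 + 16 + 25 = 42
42 → 4² + 2² = 16 + 4 = 20
20 → 2² + 0² = 4 + 0 = 4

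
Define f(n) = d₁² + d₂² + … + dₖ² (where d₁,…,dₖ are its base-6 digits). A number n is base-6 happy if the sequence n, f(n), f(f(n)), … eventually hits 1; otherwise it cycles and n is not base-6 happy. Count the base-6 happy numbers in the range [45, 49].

45: 45 → 11 → 26 → 20 → 13 → 5 → 25 → 17 → 29 → 41 → 26  — not base-6 happy
46: 46 → 18 → 9 → 10 → 17 → 29 → 41 → 26 → 20 → 13 → 5 → 25 → 17  — not base-6 happy
47: 47 → 27 → 25 → 17 → 29 → 41 → 26 → 20 → 13 → 5 → 25  — not base-6 happy
48: 48 → 5 → 25 → 17 → 29 → 41 → 26 → 20 → 13 → 5  — not base-6 happy
49: 49 → 6 → 1  — base-6 happy
base-6 happy: 49

1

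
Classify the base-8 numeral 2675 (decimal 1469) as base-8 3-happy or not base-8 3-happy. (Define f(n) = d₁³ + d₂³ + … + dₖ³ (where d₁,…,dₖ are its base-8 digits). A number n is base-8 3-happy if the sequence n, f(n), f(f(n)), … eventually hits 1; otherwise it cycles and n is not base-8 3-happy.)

base-8 3-happy

1469 = (2,6,7,5)_8 → 2³ + 6³ + 7³ + 5³ = 692
692 = (1,2,6,4)_8 → 1³ + 2³ + 6³ + 4³ = 289
289 = (4,4,1)_8 → 4³ + 4³ + 1³ = 129
129 = (2,0,1)_8 → 2³ + 0³ + 1³ = 9
9 = (1,1)_8 → 1³ + 1³ = 2
2 = (2)_8 → 2³ = 8
8 = (1,0)_8 → 1³ + 0³ = 1  — reached 1.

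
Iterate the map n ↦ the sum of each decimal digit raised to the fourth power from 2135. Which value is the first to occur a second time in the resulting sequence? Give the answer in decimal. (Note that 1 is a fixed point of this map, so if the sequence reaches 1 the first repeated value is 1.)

2135 → 2⁴ + 1⁴ + 3⁴ + 5⁴ = 723
723 → 7⁴ + 2⁴ + 3⁴ = 2498
2498 → 2⁴ + 4⁴ + 9⁴ + 8⁴ = 10929
10929 → 1⁴ + 0⁴ + 9⁴ + 2⁴ + 9⁴ = 13139
13139 → 1⁴ + 3⁴ + 1⁴ + 3⁴ + 9⁴ = 6725
6725 → 6⁴ + 7⁴ + 2⁴ + 5⁴ = 4338
4338 → 4⁴ + 3⁴ + 3⁴ + 8⁴ = 4514
4514 → 4⁴ + 5⁴ + 1⁴ + 4⁴ = 1138
1138 → 1⁴ + 1⁴ + 3⁴ + 8⁴ = 4179
4179 → 4⁴ + 1⁴ + 7⁴ + 9⁴ = 9219
9219 → 9⁴ + 2⁴ + 1⁴ + 9⁴ = 13139  — 13139 already appeared earlier.

13139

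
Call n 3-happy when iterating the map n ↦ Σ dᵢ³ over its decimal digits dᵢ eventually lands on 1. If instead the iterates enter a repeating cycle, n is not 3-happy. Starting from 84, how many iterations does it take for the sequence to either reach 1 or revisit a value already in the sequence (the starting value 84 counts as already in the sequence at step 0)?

7

84 → 8³ + 4³ = 512 + 64 = 576
576 → 5³ + 7³ + 6³ = 125 + 343 + 216 = 684
684 → 6³ + 8³ + 4³ = 216 + 512 + 64 = 792
792 → 7³ + 9³ + 2³ = 343 + 729 + 8 = 1080
1080 → 1³ + 0³ + 8³ + 0³ = 1 + 0 + 512 + 0 = 513
513 → 5³ + 1³ + 3³ = 125 + 1 + 27 = 153
153 → 1³ + 5³ + 3³ = 1 + 125 + 27 = 153  — 153 repeats.
That took 7 steps.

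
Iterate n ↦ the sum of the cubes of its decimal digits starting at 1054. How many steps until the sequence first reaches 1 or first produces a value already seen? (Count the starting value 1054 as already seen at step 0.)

4

1054 → 1³ + 0³ + 5³ + 4³ = 1 + 0 + 125 + 64 = 190
190 → 1³ + 9³ + 0³ = 1 + 729 + 0 = 730
730 → 7³ + 3³ + 0³ = 343 + 27 + 0 = 370
370 → 3³ + 7³ + 0³ = 27 + 343 + 0 = 370  — 370 repeats.
That took 4 steps.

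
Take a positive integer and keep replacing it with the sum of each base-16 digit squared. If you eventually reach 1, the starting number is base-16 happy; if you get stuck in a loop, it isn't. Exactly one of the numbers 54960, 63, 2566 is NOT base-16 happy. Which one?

63

54960: 54960 → 326 → 53 → 34 → 8 → 64 → 16 → 1  — reaches 1 (base-16 happy)
63: 63 → 234 → 296 → 69 → 41 → 85 → 50 → 13 → 169 → 181 → 146 → 85  — repeats 85 (not base-16 happy)
2566: 2566 → 136 → 128 → 64 → 16 → 1  — reaches 1 (base-16 happy)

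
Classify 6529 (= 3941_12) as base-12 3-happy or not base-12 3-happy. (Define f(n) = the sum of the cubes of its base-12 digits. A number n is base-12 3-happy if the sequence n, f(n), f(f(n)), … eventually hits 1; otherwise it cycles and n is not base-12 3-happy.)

6529 = (3,9,4,1)_12 → 821
821 = (5,8,5)_12 → 762
762 = (5,3,6)_12 → 368
368 = (2,6,8)_12 → 736
736 = (5,1,4)_12 → 190
190 = (1,3,10)_12 → 1028
1028 = (7,1,8)_12 → 856
856 = (5,11,4)_12 → 1520
1520 = (10,6,8)_12 → 1728
1728 = (1,0,0,0)_12 → 1  — reached 1.

base-12 3-happy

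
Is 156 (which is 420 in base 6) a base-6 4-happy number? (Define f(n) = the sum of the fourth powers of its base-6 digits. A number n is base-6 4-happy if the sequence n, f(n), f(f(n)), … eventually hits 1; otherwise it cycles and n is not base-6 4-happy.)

not base-6 4-happy

156 = (4,2,0)_6 → 4⁴ + 2⁴ + 0⁴ = 256 + 16 + 0 = 272
272 = (1,1,3,2)_6 → 1⁴ + 1⁴ + 3⁴ + 2⁴ = 1 + 1 + 81 + 16 = 99
99 = (2,4,3)_6 → 2⁴ + 4⁴ + 3⁴ = 16 + 256 + 81 = 353
353 = (1,3,4,5)_6 → 1⁴ + 3⁴ + 4⁴ + 5⁴ = 1 + 81 + 256 + 625 = 963
963 = (4,2,4,3)_6 → 4⁴ + 2⁴ + 4⁴ + 3⁴ = 256 + 16 + 256 + 81 = 609
609 = (2,4,5,3)_6 → 2⁴ + 4⁴ + 5⁴ + 3⁴ = 16 + 256 + 625 + 81 = 978
978 = (4,3,1,0)_6 → 4⁴ + 3⁴ + 1⁴ + 0⁴ = 256 + 81 + 1 + 0 = 338
338 = (1,3,2,2)_6 → 1⁴ + 3⁴ + 2⁴ + 2⁴ = 1 + 81 + 16 + 16 = 114
114 = (3,1,0)_6 → 3⁴ + 1⁴ + 0⁴ = 81 + 1 + 0 = 82
82 = (2,1,4)_6 → 2⁴ + 1⁴ + 4⁴ = 16 + 1 + 256 = 273
273 = (1,1,3,3)_6 → 1⁴ + 1⁴ + 3⁴ + 3⁴ = 1 + 1 + 81 + 81 = 164
164 = (4,3,2)_6 → 4⁴ + 3⁴ + 2⁴ = 256 + 81 + 16 = 353  — 353 already seen; the sequence cycles without reaching 1.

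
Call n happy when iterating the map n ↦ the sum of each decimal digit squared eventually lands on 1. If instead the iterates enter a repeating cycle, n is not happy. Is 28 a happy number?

28 → 2² + 8² = 68
68 → 6² + 8² = 100
100 → 1² + 0² + 0² = 1  — reached 1.

happy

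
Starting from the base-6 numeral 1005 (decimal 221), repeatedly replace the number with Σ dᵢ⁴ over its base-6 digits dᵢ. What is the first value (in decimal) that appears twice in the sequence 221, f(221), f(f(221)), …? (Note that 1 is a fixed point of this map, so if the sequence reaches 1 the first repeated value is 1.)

338

221 = (1,0,0,5)_6 → 1⁴ + 0⁴ + 0⁴ + 5⁴ = 1 + 0 + 0 + 625 = 626
626 = (2,5,2,2)_6 → 2⁴ + 5⁴ + 2⁴ + 2⁴ = 16 + 625 + 16 + 16 = 673
673 = (3,0,4,1)_6 → 3⁴ + 0⁴ + 4⁴ + 1⁴ = 81 + 0 + 256 + 1 = 338
338 = (1,3,2,2)_6 → 1⁴ + 3⁴ + 2⁴ + 2⁴ = 1 + 81 + 16 + 16 = 114
114 = (3,1,0)_6 → 3⁴ + 1⁴ + 0⁴ = 81 + 1 + 0 = 82
82 = (2,1,4)_6 → 2⁴ + 1⁴ + 4⁴ = 16 + 1 + 256 = 273
273 = (1,1,3,3)_6 → 1⁴ + 1⁴ + 3⁴ + 3⁴ = 1 + 1 + 81 + 81 = 164
164 = (4,3,2)_6 → 4⁴ + 3⁴ + 2⁴ = 256 + 81 + 16 = 353
353 = (1,3,4,5)_6 → 1⁴ + 3⁴ + 4⁴ + 5⁴ = 1 + 81 + 256 + 625 = 963
963 = (4,2,4,3)_6 → 4⁴ + 2⁴ + 4⁴ + 3⁴ = 256 + 16 + 256 + 81 = 609
609 = (2,4,5,3)_6 → 2⁴ + 4⁴ + 5⁴ + 3⁴ = 16 + 256 + 625 + 81 = 978
978 = (4,3,1,0)_6 → 4⁴ + 3⁴ + 1⁴ + 0⁴ = 256 + 81 + 1 + 0 = 338  — 338 already appeared earlier.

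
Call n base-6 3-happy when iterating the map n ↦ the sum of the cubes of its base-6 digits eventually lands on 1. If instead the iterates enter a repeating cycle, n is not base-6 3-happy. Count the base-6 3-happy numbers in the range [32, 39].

32: 32 → 133 → 92 → 43 → 3 → 27 → 91 → 36 → 1  — base-6 3-happy
33: 33 → 152 → 73 → 9 → 28 → 128 → 62 → 73  — not base-6 3-happy
34: 34 → 189 → 153 → 92 → 43 → 3 → 27 → 91 → 36 → 1  — base-6 3-happy
35: 35 → 250 → 190 → 190  — not base-6 3-happy
36: 36 → 1  — base-6 3-happy
37: 37 → 2 → 8 → 9 → 28 → 128 → 62 → 73 → 9  — not base-6 3-happy
38: 38 → 9 → 28 → 128 → 62 → 73 → 9  — not base-6 3-happy
39: 39 → 28 → 128 → 62 → 73 → 9 → 28  — not base-6 3-happy
base-6 3-happy: 32, 34, 36

3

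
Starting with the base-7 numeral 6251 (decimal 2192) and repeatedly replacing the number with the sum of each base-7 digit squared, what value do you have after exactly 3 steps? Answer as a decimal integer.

2192 = (6,2,5,1)_7 → 6² + 2² + 5² + 1² = 36 + 4 + 25 + 1 = 66
66 = (1,2,3)_7 → 1² + 2² + 3² = 1 + 4 + 9 = 14
14 = (2,0)_7 → 2² + 0² = 4 + 0 = 4

4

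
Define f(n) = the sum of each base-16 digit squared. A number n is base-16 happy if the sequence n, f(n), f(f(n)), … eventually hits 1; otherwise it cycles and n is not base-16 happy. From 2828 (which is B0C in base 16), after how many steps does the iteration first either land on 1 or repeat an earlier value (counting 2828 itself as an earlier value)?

2828 = (11,0,12)_16 → 11² + 0² + 12² = 265
265 = (1,0,9)_16 → 1² + 0² + 9² = 82
82 = (5,2)_16 → 5² + 2² = 29
29 = (1,13)_16 → 1² + 13² = 170
170 = (10,10)_16 → 10² + 10² = 200
200 = (12,8)_16 → 12² + 8² = 208
208 = (13,0)_16 → 13² + 0² = 169
169 = (10,9)_16 → 10² + 9² = 181
181 = (11,5)_16 → 11² + 5² = 146
146 = (9,2)_16 → 9² + 2² = 85
85 = (5,5)_16 → 5² + 5² = 50
50 = (3,2)_16 → 3² + 2² = 13
13 = (13)_16 → 13² = 169  — 169 repeats.
That took 13 steps.

13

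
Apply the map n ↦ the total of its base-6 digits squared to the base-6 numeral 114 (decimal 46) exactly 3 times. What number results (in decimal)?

46 = (1,1,4)_6 → 1² + 1² + 4² = 1 + 1 + 16 = 18
18 = (3,0)_6 → 3² + 0² = 9 + 0 = 9
9 = (1,3)_6 → 1² + 3² = 1 + 9 = 10

10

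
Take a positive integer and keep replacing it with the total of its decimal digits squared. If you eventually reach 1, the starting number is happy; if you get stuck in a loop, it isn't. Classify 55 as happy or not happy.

55 → 5² + 5² = 25 + 25 = 50
50 → 5² + 0² = 25 + 0 = 25
25 → 2² + 5² = 4 + 25 = 29
29 → 2² + 9² = 4 + 81 = 85
85 → 8² + 5² = 64 + 25 = 89
89 → 8² + 9² = 64 + 81 = 145
145 → 1² + 4² + 5² = 1 + 16 + 25 = 42
42 → 4² + 2² = 16 + 4 = 20
20 → 2² + 0² = 4 + 0 = 4
4 → 4² = 16
16 → 1² + 6² = 1 + 36 = 37
37 → 3² + 7² = 9 + 49 = 58
58 → 5² + 8² = 25 + 64 = 89  — 89 already seen; the sequence cycles without reaching 1.

not happy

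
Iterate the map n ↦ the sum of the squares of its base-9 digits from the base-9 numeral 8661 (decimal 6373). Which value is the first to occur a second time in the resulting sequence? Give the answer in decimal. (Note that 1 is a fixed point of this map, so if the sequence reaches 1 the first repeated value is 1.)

41

6373 = (8,6,6,1)_9 → 8² + 6² + 6² + 1² = 137
137 = (1,6,2)_9 → 1² + 6² + 2² = 41
41 = (4,5)_9 → 4² + 5² = 41  — 41 already appeared earlier.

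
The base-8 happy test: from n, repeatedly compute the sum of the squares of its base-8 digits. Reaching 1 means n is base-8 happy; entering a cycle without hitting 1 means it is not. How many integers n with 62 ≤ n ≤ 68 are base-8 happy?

1

62: 62 → 85 → 30 → 45 → 50 → 40 → 25 → 10 → 5 → 25  — not base-8 happy
63: 63 → 98 → 21 → 29 → 34 → 20 → 20  — not base-8 happy
64: 64 → 1  — base-8 happy
65: 65 → 2 → 4 → 16 → 4  — not base-8 happy
66: 66 → 5 → 25 → 10 → 5  — not base-8 happy
67: 67 → 10 → 5 → 25 → 10  — not base-8 happy
68: 68 → 17 → 5 → 25 → 10 → 5  — not base-8 happy
base-8 happy: 64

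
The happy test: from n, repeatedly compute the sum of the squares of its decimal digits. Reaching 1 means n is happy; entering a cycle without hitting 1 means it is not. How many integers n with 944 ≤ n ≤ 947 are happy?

1

944: 944 → 113 → 11 → 2 → 4 → 16 → 37 → 58 → 89 → 145 → 42 → 20 → 4  (repeats 4)
945: 945 → 122 → 9 → 81 → 65 → 61 → 37 → 58 → 89 → 145 → 42 → 20 → 4 → 16 → 37  (repeats 37)
946: 946 → 133 → 19 → 82 → 68 → 100 → 1  (reaches 1)
947: 947 → 146 → 53 → 34 → 25 → 29 → 85 → 89 → 145 → 42 → 20 → 4 → 16 → 37 → 58 → 89  (repeats 89)
happy: 946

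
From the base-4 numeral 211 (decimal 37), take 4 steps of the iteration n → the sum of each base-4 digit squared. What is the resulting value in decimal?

4

37 = (2,1,1)_4 → 2² + 1² + 1² = 4 + 1 + 1 = 6
6 = (1,2)_4 → 1² + 2² = 1 + 4 = 5
5 = (1,1)_4 → 1² + 1² = 1 + 1 = 2
2 = (2)_4 → 2² = 4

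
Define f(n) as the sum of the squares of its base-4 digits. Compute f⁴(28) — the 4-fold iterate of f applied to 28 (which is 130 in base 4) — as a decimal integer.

1

28 = (1,3,0)_4 → 1² + 3² + 0² = 1 + 9 + 0 = 10
10 = (2,2)_4 → 2² + 2² = 4 + 4 = 8
8 = (2,0)_4 → 2² + 0² = 4 + 0 = 4
4 = (1,0)_4 → 1² + 0² = 1 + 0 = 1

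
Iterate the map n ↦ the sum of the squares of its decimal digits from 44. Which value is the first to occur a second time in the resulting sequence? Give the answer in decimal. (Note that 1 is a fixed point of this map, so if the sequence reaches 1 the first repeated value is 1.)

44 → 32
32 → 13
13 → 10
10 → 1  — reached the fixed point 1.
1 → 1, so 1 is the first repeated value.

1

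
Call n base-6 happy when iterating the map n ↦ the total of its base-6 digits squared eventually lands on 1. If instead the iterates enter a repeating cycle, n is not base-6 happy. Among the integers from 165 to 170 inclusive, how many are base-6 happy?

1

165: 165 → 34 → 41 → 26 → 20 → 13 → 5 → 25 → 17 → 29 → 41  (repeats 41)
166: 166 → 41 → 26 → 20 → 13 → 5 → 25 → 17 → 29 → 41  (repeats 41)
167: 167 → 50 → 9 → 10 → 17 → 29 → 41 → 26 → 20 → 13 → 5 → 25 → 17  (repeats 17)
168: 168 → 32 → 29 → 41 → 26 → 20 → 13 → 5 → 25 → 17 → 29  (repeats 29)
169: 169 → 33 → 34 → 41 → 26 → 20 → 13 → 5 → 25 → 17 → 29 → 41  (repeats 41)
170: 170 → 36 → 1  (reaches 1)
base-6 happy: 170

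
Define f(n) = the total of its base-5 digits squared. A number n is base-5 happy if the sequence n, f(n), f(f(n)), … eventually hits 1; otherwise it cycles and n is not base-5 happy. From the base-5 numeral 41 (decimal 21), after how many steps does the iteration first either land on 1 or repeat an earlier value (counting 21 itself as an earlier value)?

21 = (4,1)_5 → 4² + 1² = 17
17 = (3,2)_5 → 3² + 2² = 13
13 = (2,3)_5 → 2² + 3² = 13  — 13 repeats.
That took 3 steps.

3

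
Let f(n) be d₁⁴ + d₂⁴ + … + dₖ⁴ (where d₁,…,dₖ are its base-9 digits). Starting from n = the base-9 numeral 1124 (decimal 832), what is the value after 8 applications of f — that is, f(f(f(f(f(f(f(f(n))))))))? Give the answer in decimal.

832 = (1,1,2,4)_9 → 1⁴ + 1⁴ + 2⁴ + 4⁴ = 274
274 = (3,3,4)_9 → 3⁴ + 3⁴ + 4⁴ = 418
418 = (5,1,4)_9 → 5⁴ + 1⁴ + 4⁴ = 882
882 = (1,1,8,0)_9 → 1⁴ + 1⁴ + 8⁴ + 0⁴ = 4098
4098 = (5,5,5,3)_9 → 5⁴ + 5⁴ + 5⁴ + 3⁴ = 1956
1956 = (2,6,1,3)_9 → 2⁴ + 6⁴ + 1⁴ + 3⁴ = 1394
1394 = (1,8,1,8)_9 → 1⁴ + 8⁴ + 1⁴ + 8⁴ = 8194
8194 = (1,2,2,1,4)_9 → 1⁴ + 2⁴ + 2⁴ + 1⁴ + 4⁴ = 290

290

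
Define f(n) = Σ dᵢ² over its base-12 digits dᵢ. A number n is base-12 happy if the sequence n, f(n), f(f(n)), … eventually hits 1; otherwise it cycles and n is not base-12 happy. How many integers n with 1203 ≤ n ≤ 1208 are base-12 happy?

1

1203: 1203 → 89 → 74 → 40 → 25 → 5 → 25  (repeats 25)
1204: 1204 → 96 → 64 → 41 → 34 → 104 → 128 → 164 → 66 → 61 → 26 → 8 → 64  (repeats 64)
1205: 1205 → 105 → 145 → 2 → 4 → 16 → 17 → 26 → 8 → 64 → 41 → 34 → 104 → 128 → 164 → 66 → 61 → 26  (repeats 26)
1206: 1206 → 116 → 145 → 2 → 4 → 16 → 17 → 26 → 8 → 64 → 41 → 34 → 104 → 128 → 164 → 66 → 61 → 26  (repeats 26)
1207: 1207 → 129 → 181 → 11 → 121 → 101 → 89 → 74 → 40 → 25 → 5 → 25  (repeats 25)
1208: 1208 → 144 → 1  (reaches 1)
base-12 happy: 1208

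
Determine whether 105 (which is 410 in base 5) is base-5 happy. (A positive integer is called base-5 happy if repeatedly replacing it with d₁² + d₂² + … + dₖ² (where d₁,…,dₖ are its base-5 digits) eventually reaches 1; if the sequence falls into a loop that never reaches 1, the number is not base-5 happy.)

105 = (4,1,0)_5 → 4² + 1² + 0² = 17
17 = (3,2)_5 → 3² + 2² = 13
13 = (2,3)_5 → 2² + 3² = 13  — 13 already seen; the sequence cycles without reaching 1.

not base-5 happy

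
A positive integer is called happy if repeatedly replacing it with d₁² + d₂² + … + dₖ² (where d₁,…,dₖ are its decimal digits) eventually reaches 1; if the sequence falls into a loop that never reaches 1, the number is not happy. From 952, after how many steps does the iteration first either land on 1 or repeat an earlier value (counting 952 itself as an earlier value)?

952 → 9² + 5² + 2² = 110
110 → 1² + 1² + 0² = 2
2 → 2² = 4
4 → 4² = 16
16 → 1² + 6² = 37
37 → 3² + 7² = 58
58 → 5² + 8² = 89
89 → 8² + 9² = 145
145 → 1² + 4² + 5² = 42
42 → 4² + 2² = 20
20 → 2² + 0² = 4  — 4 repeats.
That took 11 steps.

11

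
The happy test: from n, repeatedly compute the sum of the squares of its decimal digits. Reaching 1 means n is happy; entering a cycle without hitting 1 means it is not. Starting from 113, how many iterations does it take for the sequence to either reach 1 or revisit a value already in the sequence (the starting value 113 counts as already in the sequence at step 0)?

11

113 → 1² + 1² + 3² = 11
11 → 1² + 1² = 2
2 → 2² = 4
4 → 4² = 16
16 → 1² + 6² = 37
37 → 3² + 7² = 58
58 → 5² + 8² = 89
89 → 8² + 9² = 145
145 → 1² + 4² + 5² = 42
42 → 4² + 2² = 20
20 → 2² + 0² = 4  — 4 repeats.
That took 11 steps.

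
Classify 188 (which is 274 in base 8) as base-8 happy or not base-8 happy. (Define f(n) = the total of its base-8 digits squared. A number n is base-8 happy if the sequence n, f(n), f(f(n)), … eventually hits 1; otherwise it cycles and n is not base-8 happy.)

188 = (2,7,4)_8 → 2² + 7² + 4² = 4 + 49 + 16 = 69
69 = (1,0,5)_8 → 1² + 0² + 5² = 1 + 0 + 25 = 26
26 = (3,2)_8 → 3² + 2² = 9 + 4 = 13
13 = (1,5)_8 → 1² + 5² = 1 + 25 = 26  — 26 already seen; the sequence cycles without reaching 1.

not base-8 happy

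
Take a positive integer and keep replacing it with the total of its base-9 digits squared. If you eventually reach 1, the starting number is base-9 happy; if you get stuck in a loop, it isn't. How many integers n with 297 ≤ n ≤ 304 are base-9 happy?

297: 297 → 45 → 25 → 53 → 89 → 65 → 53  — not base-9 happy
298: 298 → 46 → 26 → 68 → 74 → 68  — not base-9 happy
299: 299 → 49 → 41 → 41  — not base-9 happy
300: 300 → 54 → 36 → 16 → 50 → 50  — not base-9 happy
301: 301 → 61 → 85 → 17 → 65 → 53 → 89 → 65  — not base-9 happy
302: 302 → 70 → 98 → 66 → 58 → 52 → 74 → 68 → 74  — not base-9 happy
303: 303 → 81 → 1  — base-9 happy
304: 304 → 94 → 18 → 4 → 16 → 50 → 50  — not base-9 happy
base-9 happy: 303

1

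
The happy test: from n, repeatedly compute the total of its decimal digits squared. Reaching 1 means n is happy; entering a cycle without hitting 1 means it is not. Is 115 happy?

not happy

115 → 1² + 1² + 5² = 1 + 1 + 25 = 27
27 → 2² + 7² = 4 + 49 = 53
53 → 5² + 3² = 25 + 9 = 34
34 → 3² + 4² = 9 + 16 = 25
25 → 2² + 5² = 4 + 25 = 29
29 → 2² + 9² = 4 + 81 = 85
85 → 8² + 5² = 64 + 25 = 89
89 → 8² + 9² = 64 + 81 = 145
145 → 1² + 4² + 5² = 1 + 16 + 25 = 42
42 → 4² + 2² = 16 + 4 = 20
20 → 2² + 0² = 4 + 0 = 4
4 → 4² = 16
16 → 1² + 6² = 1 + 36 = 37
37 → 3² + 7² = 9 + 49 = 58
58 → 5² + 8² = 25 + 64 = 89  — 89 already seen; the sequence cycles without reaching 1.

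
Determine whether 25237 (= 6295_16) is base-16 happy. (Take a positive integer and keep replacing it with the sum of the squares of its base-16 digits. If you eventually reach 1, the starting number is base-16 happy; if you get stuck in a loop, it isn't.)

not base-16 happy

25237 = (6,2,9,5)_16 → 6² + 2² + 9² + 5² = 146
146 = (9,2)_16 → 9² + 2² = 85
85 = (5,5)_16 → 5² + 5² = 50
50 = (3,2)_16 → 3² + 2² = 13
13 = (13)_16 → 13² = 169
169 = (10,9)_16 → 10² + 9² = 181
181 = (11,5)_16 → 11² + 5² = 146  — 146 already seen; the sequence cycles without reaching 1.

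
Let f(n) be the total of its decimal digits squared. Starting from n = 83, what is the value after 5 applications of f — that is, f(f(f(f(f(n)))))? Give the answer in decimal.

42

83 → 73
73 → 58
58 → 89
89 → 145
145 → 42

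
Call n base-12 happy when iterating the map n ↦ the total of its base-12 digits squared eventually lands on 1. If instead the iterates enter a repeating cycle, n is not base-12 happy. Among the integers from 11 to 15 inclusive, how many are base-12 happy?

11: 11 → 121 → 101 → 89 → 74 → 40 → 25 → 5 → 25  — not base-12 happy
12: 12 → 1  — base-12 happy
13: 13 → 2 → 4 → 16 → 17 → 26 → 8 → 64 → 41 → 34 → 104 → 128 → 164 → 66 → 61 → 26  — not base-12 happy
14: 14 → 5 → 25 → 5  — not base-12 happy
15: 15 → 10 → 100 → 80 → 100  — not base-12 happy
base-12 happy: 12

1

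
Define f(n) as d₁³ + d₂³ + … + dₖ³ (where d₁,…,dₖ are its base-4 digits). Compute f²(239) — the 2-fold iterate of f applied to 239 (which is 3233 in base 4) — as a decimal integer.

239 = (3,2,3,3)_4 → 3³ + 2³ + 3³ + 3³ = 89
89 = (1,1,2,1)_4 → 1³ + 1³ + 2³ + 1³ = 11

11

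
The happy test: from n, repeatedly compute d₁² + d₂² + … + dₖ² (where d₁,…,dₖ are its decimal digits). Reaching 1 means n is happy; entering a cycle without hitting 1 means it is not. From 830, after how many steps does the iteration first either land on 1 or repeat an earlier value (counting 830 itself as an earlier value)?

830 → 8² + 3² + 0² = 73
73 → 7² + 3² = 58
58 → 5² + 8² = 89
89 → 8² + 9² = 145
145 → 1² + 4² + 5² = 42
42 → 4² + 2² = 20
20 → 2² + 0² = 4
4 → 4² = 16
16 → 1² + 6² = 37
37 → 3² + 7² = 58  — 58 repeats.
That took 10 steps.

10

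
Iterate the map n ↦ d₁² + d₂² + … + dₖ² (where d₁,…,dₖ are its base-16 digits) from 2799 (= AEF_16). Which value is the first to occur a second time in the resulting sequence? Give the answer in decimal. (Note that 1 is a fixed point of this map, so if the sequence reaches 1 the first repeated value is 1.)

85

2799 = (10,14,15)_16 → 10² + 14² + 15² = 521
521 = (2,0,9)_16 → 2² + 0² + 9² = 85
85 = (5,5)_16 → 5² + 5² = 50
50 = (3,2)_16 → 3² + 2² = 13
13 = (13)_16 → 13² = 169
169 = (10,9)_16 → 10² + 9² = 181
181 = (11,5)_16 → 11² + 5² = 146
146 = (9,2)_16 → 9² + 2² = 85  — 85 already appeared earlier.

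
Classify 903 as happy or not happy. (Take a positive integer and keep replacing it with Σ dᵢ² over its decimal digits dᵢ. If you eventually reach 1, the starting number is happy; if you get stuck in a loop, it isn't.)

903 → 9² + 0² + 3² = 90
90 → 9² + 0² = 81
81 → 8² + 1² = 65
65 → 6² + 5² = 61
61 → 6² + 1² = 37
37 → 3² + 7² = 58
58 → 5² + 8² = 89
89 → 8² + 9² = 145
145 → 1² + 4² + 5² = 42
42 → 4² + 2² = 20
20 → 2² + 0² = 4
4 → 4² = 16
16 → 1² + 6² = 37  — 37 already seen; the sequence cycles without reaching 1.

not happy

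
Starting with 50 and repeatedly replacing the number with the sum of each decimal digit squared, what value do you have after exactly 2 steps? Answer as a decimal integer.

29

50 → 25
25 → 29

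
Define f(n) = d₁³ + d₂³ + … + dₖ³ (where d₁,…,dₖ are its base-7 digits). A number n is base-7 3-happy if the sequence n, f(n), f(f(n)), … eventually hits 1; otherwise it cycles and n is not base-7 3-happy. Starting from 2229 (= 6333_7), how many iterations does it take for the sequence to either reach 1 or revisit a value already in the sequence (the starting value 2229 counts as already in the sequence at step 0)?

7

2229 = (6,3,3,3)_7 → 297
297 = (6,0,3)_7 → 243
243 = (4,6,5)_7 → 405
405 = (1,1,1,6)_7 → 219
219 = (4,3,2)_7 → 99
99 = (2,0,1)_7 → 9
9 = (1,2)_7 → 9  — 9 repeats.
That took 7 steps.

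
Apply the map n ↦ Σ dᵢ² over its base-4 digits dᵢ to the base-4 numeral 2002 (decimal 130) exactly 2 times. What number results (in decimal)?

4

130 = (2,0,0,2)_4 → 2² + 0² + 0² + 2² = 8
8 = (2,0)_4 → 2² + 0² = 4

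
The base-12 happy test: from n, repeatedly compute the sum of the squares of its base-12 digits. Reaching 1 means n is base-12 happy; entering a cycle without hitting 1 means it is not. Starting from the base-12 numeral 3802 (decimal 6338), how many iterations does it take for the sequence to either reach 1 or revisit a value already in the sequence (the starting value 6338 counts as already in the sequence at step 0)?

12

6338 = (3,8,0,2)_12 → 3² + 8² + 0² + 2² = 77
77 = (6,5)_12 → 6² + 5² = 61
61 = (5,1)_12 → 5² + 1² = 26
26 = (2,2)_12 → 2² + 2² = 8
8 = (8)_12 → 8² = 64
64 = (5,4)_12 → 5² + 4² = 41
41 = (3,5)_12 → 3² + 5² = 34
34 = (2,10)_12 → 2² + 10² = 104
104 = (8,8)_12 → 8² + 8² = 128
128 = (10,8)_12 → 10² + 8² = 164
164 = (1,1,8)_12 → 1² + 1² + 8² = 66
66 = (5,6)_12 → 5² + 6² = 61  — 61 repeats.
That took 12 steps.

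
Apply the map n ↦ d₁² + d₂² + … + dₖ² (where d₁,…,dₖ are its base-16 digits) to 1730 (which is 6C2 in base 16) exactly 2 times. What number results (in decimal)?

1730 = (6,12,2)_16 → 6² + 12² + 2² = 184
184 = (11,8)_16 → 11² + 8² = 185

185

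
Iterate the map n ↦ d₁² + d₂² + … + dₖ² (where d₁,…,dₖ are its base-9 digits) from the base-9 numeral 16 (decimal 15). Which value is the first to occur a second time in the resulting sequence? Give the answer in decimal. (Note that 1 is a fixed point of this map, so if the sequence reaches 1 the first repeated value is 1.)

65

15 = (1,6)_9 → 1² + 6² = 1 + 36 = 37
37 = (4,1)_9 → 4² + 1² = 16 + 1 = 17
17 = (1,8)_9 → 1² + 8² = 1 + 64 = 65
65 = (7,2)_9 → 7² + 2² = 49 + 4 = 53
53 = (5,8)_9 → 5² + 8² = 25 + 64 = 89
89 = (1,0,8)_9 → 1² + 0² + 8² = 1 + 0 + 64 = 65  — 65 already appeared earlier.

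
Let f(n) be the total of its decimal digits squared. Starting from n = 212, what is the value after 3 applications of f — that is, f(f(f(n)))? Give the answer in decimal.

65

212 → 2² + 1² + 2² = 9
9 → 9² = 81
81 → 8² + 1² = 65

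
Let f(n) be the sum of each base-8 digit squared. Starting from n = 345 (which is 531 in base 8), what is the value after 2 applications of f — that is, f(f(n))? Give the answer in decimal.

25

345 = (5,3,1)_8 → 5² + 3² + 1² = 25 + 9 + 1 = 35
35 = (4,3)_8 → 4² + 3² = 16 + 9 = 25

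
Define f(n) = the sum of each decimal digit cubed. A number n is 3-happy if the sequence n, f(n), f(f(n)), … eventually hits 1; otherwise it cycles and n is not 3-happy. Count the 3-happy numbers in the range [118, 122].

118: 118 → 514 → 190 → 730 → 370 → 370  — not 3-happy
119: 119 → 731 → 371 → 371  — not 3-happy
120: 120 → 9 → 729 → 1080 → 513 → 153 → 153  — not 3-happy
121: 121 → 10 → 1  — 3-happy
122: 122 → 17 → 344 → 155 → 251 → 134 → 92 → 737 → 713 → 371 → 371  — not 3-happy
3-happy: 121

1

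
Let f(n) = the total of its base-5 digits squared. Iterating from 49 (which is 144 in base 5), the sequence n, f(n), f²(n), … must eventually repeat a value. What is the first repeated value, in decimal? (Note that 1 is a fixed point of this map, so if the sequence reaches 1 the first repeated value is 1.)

49 = (1,4,4)_5 → 1² + 4² + 4² = 1 + 16 + 16 = 33
33 = (1,1,3)_5 → 1² + 1² + 3² = 1 + 1 + 9 = 11
11 = (2,1)_5 → 2² + 1² = 4 + 1 = 5
5 = (1,0)_5 → 1² + 0² = 1 + 0 = 1  — reached the fixed point 1.
1 → 1, so 1 is the first repeated value.

1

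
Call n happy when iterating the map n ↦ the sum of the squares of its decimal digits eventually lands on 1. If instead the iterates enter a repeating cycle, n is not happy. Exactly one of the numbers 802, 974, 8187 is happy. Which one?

802: 802 → 68 → 100 → 1  — reaches 1 (happy)
974: 974 → 146 → 53 → 34 → 25 → 29 → 85 → 89 → 145 → 42 → 20 → 4 → 16 → 37 → 58 → 89  — repeats 89 (not happy)
8187: 8187 → 178 → 114 → 18 → 65 → 61 → 37 → 58 → 89 → 145 → 42 → 20 → 4 → 16 → 37  — repeats 37 (not happy)

802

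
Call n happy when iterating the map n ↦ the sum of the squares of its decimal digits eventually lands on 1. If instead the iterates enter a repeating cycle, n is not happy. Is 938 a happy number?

not happy

938 → 9² + 3² + 8² = 81 + 9 + 64 = 154
154 → 1² + 5² + 4² = 1 + 25 + 16 = 42
42 → 4² + 2² = 16 + 4 = 20
20 → 2² + 0² = 4 + 0 = 4
4 → 4² = 16
16 → 1² + 6² = 1 + 36 = 37
37 → 3² + 7² = 9 + 49 = 58
58 → 5² + 8² = 25 + 64 = 89
89 → 8² + 9² = 64 + 81 = 145
145 → 1² + 4² + 5² = 1 + 16 + 25 = 42  — 42 already seen; the sequence cycles without reaching 1.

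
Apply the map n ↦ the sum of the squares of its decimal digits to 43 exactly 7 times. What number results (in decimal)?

43 → 4² + 3² = 25
25 → 2² + 5² = 29
29 → 2² + 9² = 85
85 → 8² + 5² = 89
89 → 8² + 9² = 145
145 → 1² + 4² + 5² = 42
42 → 4² + 2² = 20

20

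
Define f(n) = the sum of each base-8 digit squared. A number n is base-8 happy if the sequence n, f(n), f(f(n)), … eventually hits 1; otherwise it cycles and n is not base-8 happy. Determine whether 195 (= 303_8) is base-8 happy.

base-8 happy

195 = (3,0,3)_8 → 3² + 0² + 3² = 9 + 0 + 9 = 18
18 = (2,2)_8 → 2² + 2² = 4 + 4 = 8
8 = (1,0)_8 → 1² + 0² = 1 + 0 = 1  — reached 1.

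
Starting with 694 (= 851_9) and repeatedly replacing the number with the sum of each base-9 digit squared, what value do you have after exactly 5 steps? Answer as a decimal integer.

50

694 = (8,5,1)_9 → 90
90 = (1,1,0)_9 → 2
2 = (2)_9 → 4
4 = (4)_9 → 16
16 = (1,7)_9 → 50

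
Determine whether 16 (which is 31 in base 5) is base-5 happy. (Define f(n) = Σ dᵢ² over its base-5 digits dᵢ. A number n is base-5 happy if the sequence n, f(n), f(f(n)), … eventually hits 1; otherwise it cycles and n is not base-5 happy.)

not base-5 happy

16 = (3,1)_5 → 3² + 1² = 10
10 = (2,0)_5 → 2² + 0² = 4
4 = (4)_5 → 4² = 16  — 16 already seen; the sequence cycles without reaching 1.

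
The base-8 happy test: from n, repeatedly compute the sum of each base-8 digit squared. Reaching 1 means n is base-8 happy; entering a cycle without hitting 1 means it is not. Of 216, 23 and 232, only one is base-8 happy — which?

216

216: 216 → 18 → 8 → 1  — reaches 1 (base-8 happy)
23: 23 → 53 → 61 → 74 → 6 → 36 → 32 → 16 → 4 → 16  — repeats 16 (not base-8 happy)
232: 232 → 34 → 20 → 20  — repeats 20 (not base-8 happy)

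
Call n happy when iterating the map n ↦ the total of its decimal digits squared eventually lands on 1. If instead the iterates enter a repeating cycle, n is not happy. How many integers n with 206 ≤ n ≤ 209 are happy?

1

206: 206 → 40 → 16 → 37 → 58 → 89 → 145 → 42 → 20 → 4 → 16  (repeats 16)
207: 207 → 53 → 34 → 25 → 29 → 85 → 89 → 145 → 42 → 20 → 4 → 16 → 37 → 58 → 89  (repeats 89)
208: 208 → 68 → 100 → 1  (reaches 1)
209: 209 → 85 → 89 → 145 → 42 → 20 → 4 → 16 → 37 → 58 → 89  (repeats 89)
happy: 208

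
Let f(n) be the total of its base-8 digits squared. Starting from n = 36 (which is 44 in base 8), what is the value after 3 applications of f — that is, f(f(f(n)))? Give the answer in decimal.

4

36 = (4,4)_8 → 4² + 4² = 16 + 16 = 32
32 = (4,0)_8 → 4² + 0² = 16 + 0 = 16
16 = (2,0)_8 → 2² + 0² = 4 + 0 = 4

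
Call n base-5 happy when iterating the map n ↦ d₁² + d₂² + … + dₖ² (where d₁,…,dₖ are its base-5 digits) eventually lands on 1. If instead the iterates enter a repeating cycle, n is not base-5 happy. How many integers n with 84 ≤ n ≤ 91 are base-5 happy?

1

84: 84 → 26 → 2 → 4 → 16 → 10 → 4  (repeats 4)
85: 85 → 13 → 13  (repeats 13)
86: 86 → 14 → 20 → 16 → 10 → 4 → 16  (repeats 16)
87: 87 → 17 → 13 → 13  (repeats 13)
88: 88 → 22 → 20 → 16 → 10 → 4 → 16  (repeats 16)
89: 89 → 29 → 17 → 13 → 13  (repeats 13)
90: 90 → 18 → 18  (repeats 18)
91: 91 → 19 → 25 → 1  (reaches 1)
base-5 happy: 91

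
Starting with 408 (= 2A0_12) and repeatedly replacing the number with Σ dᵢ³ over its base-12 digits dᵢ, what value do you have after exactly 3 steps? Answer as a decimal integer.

415

408 = (2,10,0)_12 → 2³ + 10³ + 0³ = 8 + 1000 + 0 = 1008
1008 = (7,0,0)_12 → 7³ + 0³ + 0³ = 343 + 0 + 0 = 343
343 = (2,4,7)_12 → 2³ + 4³ + 7³ = 8 + 64 + 343 = 415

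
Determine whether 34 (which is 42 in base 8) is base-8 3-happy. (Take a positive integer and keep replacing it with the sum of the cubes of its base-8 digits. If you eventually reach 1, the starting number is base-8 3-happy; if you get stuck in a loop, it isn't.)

34 = (4,2)_8 → 4³ + 2³ = 72
72 = (1,1,0)_8 → 1³ + 1³ + 0³ = 2
2 = (2)_8 → 2³ = 8
8 = (1,0)_8 → 1³ + 0³ = 1  — reached 1.

base-8 3-happy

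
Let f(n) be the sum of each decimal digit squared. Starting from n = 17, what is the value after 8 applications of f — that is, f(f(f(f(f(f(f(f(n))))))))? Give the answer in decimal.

20

17 → 1² + 7² = 1 + 49 = 50
50 → 5² + 0² = 25 + 0 = 25
25 → 2² + 5² = 4 + 25 = 29
29 → 2² + 9² = 4 + 81 = 85
85 → 8² + 5² = 64 + 25 = 89
89 → 8² + 9² = 64 + 81 = 145
145 → 1² + 4² + 5² = 1 + 16 + 25 = 42
42 → 4² + 2² = 16 + 4 = 20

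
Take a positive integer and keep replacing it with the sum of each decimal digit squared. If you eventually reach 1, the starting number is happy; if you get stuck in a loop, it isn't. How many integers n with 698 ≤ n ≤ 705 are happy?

698: 698 → 181 → 66 → 72 → 53 → 34 → 25 → 29 → 85 → 89 → 145 → 42 → 20 → 4 → 16 → 37 → 58 → 89  — not happy
699: 699 → 198 → 146 → 53 → 34 → 25 → 29 → 85 → 89 → 145 → 42 → 20 → 4 → 16 → 37 → 58 → 89  — not happy
700: 700 → 49 → 97 → 130 → 10 → 1  — happy
701: 701 → 50 → 25 → 29 → 85 → 89 → 145 → 42 → 20 → 4 → 16 → 37 → 58 → 89  — not happy
702: 702 → 53 → 34 → 25 → 29 → 85 → 89 → 145 → 42 → 20 → 4 → 16 → 37 → 58 → 89  — not happy
703: 703 → 58 → 89 → 145 → 42 → 20 → 4 → 16 → 37 → 58  — not happy
704: 704 → 65 → 61 → 37 → 58 → 89 → 145 → 42 → 20 → 4 → 16 → 37  — not happy
705: 705 → 74 → 65 → 61 → 37 → 58 → 89 → 145 → 42 → 20 → 4 → 16 → 37  — not happy
happy: 700

1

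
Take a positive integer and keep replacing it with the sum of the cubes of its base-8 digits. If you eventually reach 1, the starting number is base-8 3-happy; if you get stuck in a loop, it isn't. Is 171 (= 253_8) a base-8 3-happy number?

171 = (2,5,3)_8 → 2³ + 5³ + 3³ = 160
160 = (2,4,0)_8 → 2³ + 4³ + 0³ = 72
72 = (1,1,0)_8 → 1³ + 1³ + 0³ = 2
2 = (2)_8 → 2³ = 8
8 = (1,0)_8 → 1³ + 0³ = 1  — reached 1.

base-8 3-happy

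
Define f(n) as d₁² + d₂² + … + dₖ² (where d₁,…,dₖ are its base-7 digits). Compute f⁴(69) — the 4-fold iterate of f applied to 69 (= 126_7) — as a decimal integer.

69 = (1,2,6)_7 → 41
41 = (5,6)_7 → 61
61 = (1,1,5)_7 → 27
27 = (3,6)_7 → 45

45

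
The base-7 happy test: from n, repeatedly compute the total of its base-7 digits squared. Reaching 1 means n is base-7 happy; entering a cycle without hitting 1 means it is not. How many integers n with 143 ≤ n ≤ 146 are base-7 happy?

143: 143 → 49 → 1  — base-7 happy
144: 144 → 56 → 2 → 4 → 16 → 8 → 2  — not base-7 happy
145: 145 → 65 → 9 → 5 → 25 → 25  — not base-7 happy
146: 146 → 76 → 46 → 52 → 10 → 10  — not base-7 happy
base-7 happy: 143

1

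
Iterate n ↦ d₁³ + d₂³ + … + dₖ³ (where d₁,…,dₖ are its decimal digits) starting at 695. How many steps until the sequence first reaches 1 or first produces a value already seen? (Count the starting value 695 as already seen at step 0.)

10

695 → 1070
1070 → 344
344 → 155
155 → 251
251 → 134
134 → 92
92 → 737
737 → 713
713 → 371
371 → 371  — 371 repeats.
That took 10 steps.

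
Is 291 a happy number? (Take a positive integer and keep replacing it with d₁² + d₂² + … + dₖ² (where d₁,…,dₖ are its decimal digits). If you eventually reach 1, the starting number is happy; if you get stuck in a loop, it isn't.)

291 → 2² + 9² + 1² = 86
86 → 8² + 6² = 100
100 → 1² + 0² + 0² = 1  — reached 1.

happy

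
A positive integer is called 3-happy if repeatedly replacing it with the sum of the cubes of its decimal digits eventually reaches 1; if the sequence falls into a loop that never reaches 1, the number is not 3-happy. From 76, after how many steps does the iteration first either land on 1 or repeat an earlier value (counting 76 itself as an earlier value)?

76 → 7³ + 6³ = 343 + 216 = 559
559 → 5³ + 5³ + 9³ = 125 + 125 + 729 = 979
979 → 9³ + 7³ + 9³ = 729 + 343 + 729 = 1801
1801 → 1³ + 8³ + 0³ + 1³ = 1 + 512 + 0 + 1 = 514
514 → 5³ + 1³ + 4³ = 125 + 1 + 64 = 190
190 → 1³ + 9³ + 0³ = 1 + 729 + 0 = 730
730 → 7³ + 3³ + 0³ = 343 + 27 + 0 = 370
370 → 3³ + 7³ + 0³ = 27 + 343 + 0 = 370  — 370 repeats.
That took 8 steps.

8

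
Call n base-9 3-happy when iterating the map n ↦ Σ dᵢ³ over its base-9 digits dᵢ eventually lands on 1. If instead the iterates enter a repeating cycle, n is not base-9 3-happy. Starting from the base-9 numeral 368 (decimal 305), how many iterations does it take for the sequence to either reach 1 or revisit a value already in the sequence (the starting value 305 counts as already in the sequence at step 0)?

3

305 = (3,6,8)_9 → 3³ + 6³ + 8³ = 755
755 = (1,0,2,8)_9 → 1³ + 0³ + 2³ + 8³ = 521
521 = (6,3,8)_9 → 6³ + 3³ + 8³ = 755  — 755 repeats.
That took 3 steps.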